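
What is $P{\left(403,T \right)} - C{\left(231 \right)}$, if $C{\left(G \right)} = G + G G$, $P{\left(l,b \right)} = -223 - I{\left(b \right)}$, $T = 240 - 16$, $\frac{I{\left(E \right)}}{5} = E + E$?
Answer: $-56055$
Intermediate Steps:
$I{\left(E \right)} = 10 E$ ($I{\left(E \right)} = 5 \left(E + E\right) = 5 \cdot 2 E = 10 E$)
$T = 224$
$P{\left(l,b \right)} = -223 - 10 b$
$C{\left(G \right)} = G + G^{2}$
$P{\left(403,T \right)} - C{\left(231 \right)} = \left(-223 - 2240\right) - 231 \left(1 + 231\right) = \left(-223 - 2240\right) - 231 \cdot 232 = -2463 - 53592 = -56055$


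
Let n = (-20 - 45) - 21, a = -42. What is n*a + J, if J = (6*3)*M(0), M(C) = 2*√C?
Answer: 3612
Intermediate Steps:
n = -86 (n = -65 - 21 = -86)
J = 0 (J = (6*3)*(2*√0) = 18*(2*0) = 18*0 = 0)
n*a + J = -86*(-42) + 0 = 3612 + 0 = 3612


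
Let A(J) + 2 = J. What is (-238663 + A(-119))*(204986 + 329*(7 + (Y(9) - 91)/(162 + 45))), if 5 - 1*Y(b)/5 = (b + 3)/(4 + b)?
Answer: -1137821427904/23 ≈ -4.9471e+10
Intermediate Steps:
Y(b) = 25 - 5*(3 + b)/(4 + b) (Y(b) = 25 - 5*(b + 3)/(4 + b) = 25 - 5*(3 + b)/(4 + b))
A(J) = -2 + J
(-238663 + A(-119))*(204986 + 329*(7 + (Y(9) - 91)/(162 + 45))) = (-238663 + (-2 - 119))*(204986 + 329*(7 + (5*(17 + 4*9)/(4 + 9) - 91)/(162 + 45))) = (-238663 - 121)*(204986 + 329*(7 + (5*(17 + 36)/13 - 91)/207)) = -238784*(204986 + 329*(7 + (5*(1/13)*53 - 91)*(1/207))) = -238784*(204986 + 329*(7 + (265/13 - 91)*(1/207))) = -238784*(204986 + 329*(7 - 918/13*1/207)) = -238784*(204986 + 329*(7 - 102/299)) = -238784*(204986 + 329*(1991/299)) = -238784*(204986 + 655039/299) = -238784*61945853/299 = -1137821427904/23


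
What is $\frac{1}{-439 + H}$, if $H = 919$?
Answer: $\frac{1}{480} \approx 0.0020833$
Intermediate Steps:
$\frac{1}{-439 + H} = \frac{1}{-439 + 919} = \frac{1}{480}$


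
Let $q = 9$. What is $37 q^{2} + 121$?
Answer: $3118$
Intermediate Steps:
$37 q^{2} + 121 = 37 \cdot 9^{2} + 121 = 37 \cdot 81 + 121 = 2997 + 121 = 3118$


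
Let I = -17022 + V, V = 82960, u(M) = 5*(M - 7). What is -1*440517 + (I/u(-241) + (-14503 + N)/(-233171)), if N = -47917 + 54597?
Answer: -63691471996779/144566020 ≈ -4.4057e+5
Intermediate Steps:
u(M) = -35 + 5*M (u(M) = 5*(-7 + M) = -35 + 5*M)
N = 6680
I = 65938 (I = -17022 + 82960 = 65938)
-1*440517 + (I/u(-241) + (-14503 + N)/(-233171)) = -1*440517 + (65938/(-35 + 5*(-241)) + (-14503 + 6680)/(-233171)) = -440517 + (65938/(-35 - 1205) - 7823*(-1/233171)) = -440517 + (65938/(-1240) + 7823/233171) = -440517 + (65938*(-1/1240) + 7823/233171) = -440517 + (-32969/620 + 7823/233171) = -440517 - 7682564439/144566020 = -63691471996779/144566020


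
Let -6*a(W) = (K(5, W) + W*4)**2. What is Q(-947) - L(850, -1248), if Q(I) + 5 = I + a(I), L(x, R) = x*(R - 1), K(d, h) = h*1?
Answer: -16056037/6 ≈ -2.6760e+6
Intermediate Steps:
K(d, h) = h
L(x, R) = x*(-1 + R)
a(W) = -25*W**2/6 (a(W) = -(W + W*4)**2/6 = -(W + 4*W)**2/6 = -25*W**2/6)
Q(I) = -5 + I - 25*I**2/6 (Q(I) = -5 + (I - 25*I**2/6) = -5 + I - 25*I**2/6)
Q(-947) - L(850, -1248) = (-5 - 947 - 25/6*(-947)**2) - 850*(-1 - 1248) = (-5 - 947 - 25/6*896809) - 850*(-1249) = (-5 - 947 - 22420225/6) - 1*(-1061650) = -22425937/6 + 1061650 = -16056037/6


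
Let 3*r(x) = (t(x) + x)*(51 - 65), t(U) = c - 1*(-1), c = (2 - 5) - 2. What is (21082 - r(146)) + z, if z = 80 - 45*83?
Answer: 54269/3 ≈ 18090.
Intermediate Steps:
c = -5 (c = -3 - 2 = -5)
t(U) = -4 (t(U) = -5 - 1*(-1) = -5 + 1 = -4)
r(x) = 56/3 - 14*x/3 (r(x) = ((-4 + x)*(51 - 65))/3 = ((-4 + x)*(-14))/3 = (56 - 14*x)/3 = 56/3 - 14*x/3)
z = -3655 (z = 80 - 3735 = -3655)
(21082 - r(146)) + z = (21082 - (56/3 - 14/3*146)) - 3655 = (21082 - (56/3 - 2044/3)) - 3655 = (21082 - 1*(-1988/3)) - 3655 = (21082 + 1988/3) - 3655 = 65234/3 - 3655 = 54269/3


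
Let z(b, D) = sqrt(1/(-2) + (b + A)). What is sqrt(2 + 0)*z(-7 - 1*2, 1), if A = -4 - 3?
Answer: I*sqrt(33) ≈ 5.7446*I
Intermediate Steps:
A = -7
z(b, D) = sqrt(-15/2 + b) (z(b, D) = sqrt(1/(-2) + (b - 7)) = sqrt(1*(-1/2) + (-7 + b)) = sqrt(-1/2 + (-7 + b)) = sqrt(-15/2 + b))
sqrt(2 + 0)*z(-7 - 1*2, 1) = sqrt(2 + 0)*(sqrt(-30 + 4*(-7 - 1*2))/2) = sqrt(2)*(sqrt(-30 + 4*(-7 - 2))/2) = sqrt(2)*(sqrt(-30 + 4*(-9))/2) = sqrt(2)*(sqrt(-30 - 36)/2) = sqrt(2)*(sqrt(-66)/2) = sqrt(2)*((I*sqrt(66))/2) = sqrt(2)*(I*sqrt(66)/2) = I*sqrt(33)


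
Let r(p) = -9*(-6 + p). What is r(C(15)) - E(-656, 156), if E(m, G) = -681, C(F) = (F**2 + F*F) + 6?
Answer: -3369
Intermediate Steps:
C(F) = 6 + 2*F**2 (C(F) = (F**2 + F**2) + 6 = 2*F**2 + 6 = 6 + 2*F**2)
r(p) = 54 - 9*p
r(C(15)) - E(-656, 156) = (54 - 9*(6 + 2*15**2)) - 1*(-681) = (54 - 9*(6 + 2*225)) + 681 = (54 - 9*(6 + 450)) + 681 = (54 - 9*456) + 681 = (54 - 4104) + 681 = -4050 + 681 = -3369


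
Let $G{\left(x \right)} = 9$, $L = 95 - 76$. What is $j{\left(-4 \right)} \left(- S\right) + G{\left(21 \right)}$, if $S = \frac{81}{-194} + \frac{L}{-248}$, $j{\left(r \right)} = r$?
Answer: $\frac{42239}{6014} \approx 7.0234$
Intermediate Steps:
$L = 19$ ($L = 95 - 76 = 19$)
$S = - \frac{11887}{24056}$ ($S = \frac{81}{-194} + \frac{19}{-248} = 81 \left(- \frac{1}{194}\right) + 19 \left(- \frac{1}{248}\right) = - \frac{81}{194} - \frac{19}{248} = - \frac{11887}{24056} \approx -0.49414$)
$j{\left(-4 \right)} \left(- S\right) + G{\left(21 \right)} = - 4 \left(\left(-1\right) \left(- \frac{11887}{24056}\right)\right) + 9 = \left(-4\right) \frac{11887}{24056} + 9 = - \frac{11887}{6014} + 9 = \frac{42239}{6014}$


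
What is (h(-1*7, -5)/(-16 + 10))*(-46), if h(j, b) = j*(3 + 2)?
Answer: -805/3 ≈ -268.33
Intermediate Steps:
h(j, b) = 5*j (h(j, b) = j*5 = 5*j)
(h(-1*7, -5)/(-16 + 10))*(-46) = ((5*(-1*7))/(-16 + 10))*(-46) = ((5*(-7))/(-6))*(-46) = -35*(-⅙)*(-46) = (35/6)*(-46) = -805/3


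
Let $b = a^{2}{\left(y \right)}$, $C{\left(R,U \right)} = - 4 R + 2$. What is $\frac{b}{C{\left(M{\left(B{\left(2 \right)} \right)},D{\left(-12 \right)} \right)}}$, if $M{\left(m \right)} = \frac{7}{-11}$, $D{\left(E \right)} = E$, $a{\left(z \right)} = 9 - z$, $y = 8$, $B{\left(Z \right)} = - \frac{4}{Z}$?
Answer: $\frac{11}{50} \approx 0.22$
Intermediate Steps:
$M{\left(m \right)} = - \frac{7}{11}$ ($M{\left(m \right)} = 7 \left(- \frac{1}{11}\right) = - \frac{7}{11}$)
$C{\left(R,U \right)} = 2 - 4 R$
$b = 1$ ($b = \left(9 - 8\right)^{2} = 1^{2} = 1$)
$\frac{b}{C{\left(M{\left(B{\left(2 \right)} \right)},D{\left(-12 \right)} \right)}} = 1 \frac{1}{2 - - \frac{28}{11}} = 1 \frac{1}{2 + \frac{28}{11}} = 1 \frac{1}{\frac{50}{11}} = 1 \cdot \frac{11}{50} = \frac{11}{50}$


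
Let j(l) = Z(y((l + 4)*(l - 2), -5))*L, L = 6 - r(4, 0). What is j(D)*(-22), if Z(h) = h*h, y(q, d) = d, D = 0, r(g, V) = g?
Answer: -1100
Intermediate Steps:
Z(h) = h²
L = 2 (L = 6 - 1*4 = 6 - 4 = 2)
j(l) = 50 (j(l) = (-5)²*2 = 25*2 = 50)
j(D)*(-22) = 50*(-22) = -1100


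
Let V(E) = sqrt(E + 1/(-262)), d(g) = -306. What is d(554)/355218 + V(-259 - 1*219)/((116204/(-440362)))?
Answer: -51/59203 - 220181*I*sqrt(32812094)/15222724 ≈ -0.00086144 - 82.852*I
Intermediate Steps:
V(E) = sqrt(-1/262 + E) (V(E) = sqrt(E - 1/262) = sqrt(-1/262 + E))
d(554)/355218 + V(-259 - 1*219)/((116204/(-440362))) = -306/355218 + (sqrt(-262 + 68644*(-259 - 1*219))/262)/((116204/(-440362))) = -306*1/355218 + (sqrt(-262 + 68644*(-259 - 219))/262)/((116204*(-1/440362))) = -51/59203 + (sqrt(-262 + 68644*(-478))/262)/(-58102/220181) = -51/59203 + (sqrt(-262 - 32811832)/262)*(-220181/58102) = -51/59203 + (sqrt(-32812094)/262)*(-220181/58102) = -51/59203 + ((I*sqrt(32812094))/262)*(-220181/58102) = -51/59203 + (I*sqrt(32812094)/262)*(-220181/58102) = -51/59203 - 220181*I*sqrt(32812094)/15222724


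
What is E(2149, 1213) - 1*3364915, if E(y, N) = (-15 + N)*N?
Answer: -1911741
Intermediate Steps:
E(y, N) = N*(-15 + N)
E(2149, 1213) - 1*3364915 = 1213*(-15 + 1213) - 1*3364915 = 1213*1198 - 3364915 = 1453174 - 3364915 = -1911741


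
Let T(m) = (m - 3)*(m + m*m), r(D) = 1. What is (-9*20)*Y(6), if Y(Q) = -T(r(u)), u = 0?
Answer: -720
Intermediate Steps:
T(m) = (-3 + m)*(m + m²)
Y(Q) = 4 (Y(Q) = -(-3 + 1² - 2*1) = -(-3 + 1 - 2) = -(-4) = -1*(-4) = 4)
(-9*20)*Y(6) = -9*20*4 = -180*4 = -720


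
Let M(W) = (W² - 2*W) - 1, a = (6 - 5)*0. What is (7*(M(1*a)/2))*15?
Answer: -105/2 ≈ -52.500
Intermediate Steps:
a = 0 (a = 1*0 = 0)
M(W) = -1 + W² - 2*W
(7*(M(1*a)/2))*15 = (7*((-1 + (1*0)² - 2*0)/2))*15 = (7*((-1 + 0² - 2*0)*(½)))*15 = (7*((-1 + 0 + 0)*(½)))*15 = (7*(-1*½))*15 = (7*(-½))*15 = -7/2*15 = -105/2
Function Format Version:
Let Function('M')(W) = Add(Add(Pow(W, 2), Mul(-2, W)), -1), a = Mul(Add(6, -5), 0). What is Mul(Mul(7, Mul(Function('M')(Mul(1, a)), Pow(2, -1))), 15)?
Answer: Rational(-105, 2) ≈ -52.500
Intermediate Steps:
a = 0 (a = Mul(1, 0) = 0)
Function('M')(W) = Add(-1, Pow(W, 2), Mul(-2, W))
Mul(Mul(7, Mul(Function('M')(Mul(1, a)), Pow(2, -1))), 15) = Mul(Mul(7, Mul(Add(-1, Pow(Mul(1, 0), 2), Mul(-2, Mul(1, 0))), Pow(2, -1))), 15) = Mul(Mul(7, Mul(Add(-1, Pow(0, 2), Mul(-2, 0)), Rational(1, 2))), 15) = Mul(Mul(7, Mul(Add(-1, 0, 0), Rational(1, 2))), 15) = Mul(Mul(7, Mul(-1, Rational(1, 2))), 15) = Mul(Mul(7, Rational(-1, 2)), 15) = Mul(Rational(-7, 2), 15) = Rational(-105, 2)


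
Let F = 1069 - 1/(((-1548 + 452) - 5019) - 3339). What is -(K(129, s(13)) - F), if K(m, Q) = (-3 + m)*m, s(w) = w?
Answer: -143558989/9454 ≈ -15185.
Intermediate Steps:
K(m, Q) = m*(-3 + m)
F = 10106327/9454 (F = 1069 - 1/((-1096 - 5019) - 3339) = 1069 - 1/(-6115 - 3339) = 1069 - 1/(-9454) = 1069 - 1*(-1/9454) = 1069 + 1/9454 = 10106327/9454 ≈ 1069.0)
-(K(129, s(13)) - F) = -(129*(-3 + 129) - 1*10106327/9454) = -(129*126 - 10106327/9454) = -(16254 - 10106327/9454) = -1*143558989/9454 = -143558989/9454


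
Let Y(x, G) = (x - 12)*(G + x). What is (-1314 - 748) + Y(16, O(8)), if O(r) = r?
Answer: -1966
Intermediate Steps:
Y(x, G) = (-12 + x)*(G + x)
(-1314 - 748) + Y(16, O(8)) = (-1314 - 748) + (16² - 12*8 - 12*16 + 8*16) = -2062 + (256 - 96 - 192 + 128) = -2062 + 96 = -1966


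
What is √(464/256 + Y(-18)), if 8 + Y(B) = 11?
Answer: √77/4 ≈ 2.1937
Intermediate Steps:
Y(B) = 3 (Y(B) = -8 + 11 = 3)
√(464/256 + Y(-18)) = √(464/256 + 3) = √(464*(1/256) + 3) = √(29/16 + 3) = √(77/16) = √77/4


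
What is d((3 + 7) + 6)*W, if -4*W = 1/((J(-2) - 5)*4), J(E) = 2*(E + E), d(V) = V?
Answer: 1/13 ≈ 0.076923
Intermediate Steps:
J(E) = 4*E (J(E) = 2*(2*E) = 4*E)
W = 1/208 (W = -1/(4*(4*(-2) - 5))/4 = -1/(4*(-8 - 5))/4 = -1/(4*((-13*4))) = -¼/(-52) = -¼*(-1/52) = 1/208 ≈ 0.0048077)
d((3 + 7) + 6)*W = ((3 + 7) + 6)*(1/208) = (10 + 6)*(1/208) = 16*(1/208) = 1/13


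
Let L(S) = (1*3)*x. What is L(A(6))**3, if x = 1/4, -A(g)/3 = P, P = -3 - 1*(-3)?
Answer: 27/64 ≈ 0.42188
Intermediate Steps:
P = 0 (P = -3 + 3 = 0)
A(g) = 0 (A(g) = -3*0 = 0)
x = 1/4 (x = 1*(1/4) = 1/4 ≈ 0.25000)
L(S) = 3/4 (L(S) = (1*3)*(1/4) = 3*(1/4) = 3/4)
L(A(6))**3 = (3/4)**3 = 27/64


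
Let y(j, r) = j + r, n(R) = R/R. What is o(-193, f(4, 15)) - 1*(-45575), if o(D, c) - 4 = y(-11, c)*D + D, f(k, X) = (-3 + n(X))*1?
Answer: 47895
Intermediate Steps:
n(R) = 1
f(k, X) = -2 (f(k, X) = (-3 + 1)*1 = -2*1 = -2)
o(D, c) = 4 + D + D*(-11 + c) (o(D, c) = 4 + ((-11 + c)*D + D) = 4 + (D*(-11 + c) + D) = 4 + (D + D*(-11 + c)) = 4 + D + D*(-11 + c))
o(-193, f(4, 15)) - 1*(-45575) = (4 - 193 - 193*(-11 - 2)) - 1*(-45575) = (4 - 193 - 193*(-13)) + 45575 = (4 - 193 + 2509) + 45575 = 2320 + 45575 = 47895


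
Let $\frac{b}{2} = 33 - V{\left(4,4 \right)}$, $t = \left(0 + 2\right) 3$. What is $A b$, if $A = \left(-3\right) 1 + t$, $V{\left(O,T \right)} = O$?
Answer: $174$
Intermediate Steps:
$t = 6$ ($t = 2 \cdot 3 = 6$)
$A = 3$ ($A = \left(-3\right) 1 + 6 = -3 + 6 = 3$)
$b = 58$ ($b = 2 \left(33 - 4\right) = 2 \cdot 29 = 58$)
$A b = 3 \cdot 58 = 174$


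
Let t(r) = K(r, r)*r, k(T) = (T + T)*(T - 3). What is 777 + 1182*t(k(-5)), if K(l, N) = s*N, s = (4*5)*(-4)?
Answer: -605183223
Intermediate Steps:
s = -80 (s = 20*(-4) = -80)
k(T) = 2*T*(-3 + T) (k(T) = (2*T)*(-3 + T) = 2*T*(-3 + T))
K(l, N) = -80*N
t(r) = -80*r² (t(r) = (-80*r)*r = -80*r²)
777 + 1182*t(k(-5)) = 777 + 1182*(-80*100*(-3 - 5)²) = 777 + 1182*(-80*(2*(-5)*(-8))²) = 777 + 1182*(-80*80²) = 777 + 1182*(-80*6400) = 777 + 1182*(-512000) = 777 - 605184000 = -605183223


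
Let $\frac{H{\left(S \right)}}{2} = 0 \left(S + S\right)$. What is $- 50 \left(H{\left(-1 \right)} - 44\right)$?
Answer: $2200$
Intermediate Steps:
$H{\left(S \right)} = 0$ ($H{\left(S \right)} = 2 \cdot 0 \left(S + S\right) = 2 \cdot 0 \cdot 2 S = 2 \cdot 0 = 0$)
$- 50 \left(H{\left(-1 \right)} - 44\right) = - 50 \left(0 - 44\right) = \left(-50\right) \left(-44\right) = 2200$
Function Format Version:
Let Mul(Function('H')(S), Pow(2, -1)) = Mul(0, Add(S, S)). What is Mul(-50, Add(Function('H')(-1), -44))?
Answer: 2200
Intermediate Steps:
Function('H')(S) = 0 (Function('H')(S) = Mul(2, Mul(0, Add(S, S))) = Mul(2, Mul(0, Mul(2, S))) = Mul(2, 0) = 0)
Mul(-50, Add(Function('H')(-1), -44)) = Mul(-50, Add(0, -44)) = Mul(-50, -44) = 2200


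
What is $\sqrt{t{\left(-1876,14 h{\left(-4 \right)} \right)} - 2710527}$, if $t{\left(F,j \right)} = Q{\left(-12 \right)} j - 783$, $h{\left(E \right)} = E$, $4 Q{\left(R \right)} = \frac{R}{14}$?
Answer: $i \sqrt{2711298} \approx 1646.6 i$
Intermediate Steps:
$Q{\left(R \right)} = \frac{R}{56}$ ($Q{\left(R \right)} = \frac{R \frac{1}{14}}{4} = \frac{\frac{1}{14} R}{4} = \frac{R}{56}$)
$t{\left(F,j \right)} = -783 - \frac{3 j}{14}$ ($t{\left(F,j \right)} = \frac{1}{56} \left(-12\right) j - 783 = - \frac{3 j}{14} - 783 = -783 - \frac{3 j}{14}$)
$\sqrt{t{\left(-1876,14 h{\left(-4 \right)} \right)} - 2710527} = \sqrt{\left(-783 - \frac{3 \cdot 14 \left(-4\right)}{14}\right) - 2710527} = \sqrt{\left(-783 - -12\right) - 2710527} = \sqrt{\left(-783 + 12\right) - 2710527} = \sqrt{-771 - 2710527} = \sqrt{-2711298} = i \sqrt{2711298}$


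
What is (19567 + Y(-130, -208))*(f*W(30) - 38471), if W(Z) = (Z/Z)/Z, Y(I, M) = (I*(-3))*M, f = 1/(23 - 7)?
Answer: 1136642560687/480 ≈ 2.3680e+9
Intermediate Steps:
f = 1/16 ≈ 0.062500
Y(I, M) = -3*I*M (Y(I, M) = (-3*I)*M = -3*I*M)
W(Z) = 1/Z
(19567 + Y(-130, -208))*(f*W(30) - 38471) = (19567 - 3*(-130)*(-208))*((1/16)/30 - 38471) = (19567 - 81120)*((1/16)*(1/30) - 38471) = -61553*(1/480 - 38471) = -61553*(-18466079/480) = 1136642560687/480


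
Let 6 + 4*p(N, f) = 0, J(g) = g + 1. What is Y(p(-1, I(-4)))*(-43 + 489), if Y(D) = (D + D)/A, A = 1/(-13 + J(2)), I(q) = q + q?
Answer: 13380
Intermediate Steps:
J(g) = 1 + g
I(q) = 2*q
A = -1/10 (A = 1/(-13 + (1 + 2)) = 1/(-13 + 3) = 1/(-10) = -1/10 ≈ -0.10000)
p(N, f) = -3/2 (p(N, f) = -3/2 + (1/4)*0 = -3/2 + 0 = -3/2)
Y(D) = -20*D (Y(D) = (D + D)/(-1/10) = (2*D)*(-10) = -20*D)
Y(p(-1, I(-4)))*(-43 + 489) = (-20*(-3/2))*(-43 + 489) = 30*446 = 13380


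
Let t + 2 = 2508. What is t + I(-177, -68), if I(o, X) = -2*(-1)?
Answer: 2508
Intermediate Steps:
t = 2506 (t = -2 + 2508 = 2506)
I(o, X) = 2
t + I(-177, -68) = 2506 + 2 = 2508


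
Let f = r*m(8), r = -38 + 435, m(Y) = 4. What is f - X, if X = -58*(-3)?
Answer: 1414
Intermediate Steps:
X = 174
r = 397
f = 1588 (f = 397*4 = 1588)
f - X = 1588 - 1*174 = 1588 - 174 = 1414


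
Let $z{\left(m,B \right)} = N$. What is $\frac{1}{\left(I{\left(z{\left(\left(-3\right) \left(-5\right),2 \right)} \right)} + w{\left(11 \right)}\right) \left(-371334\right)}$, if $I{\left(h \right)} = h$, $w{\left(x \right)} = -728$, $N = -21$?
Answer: $\frac{1}{278129166} \approx 3.5955 \cdot 10^{-9}$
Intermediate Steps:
$z{\left(m,B \right)} = -21$
$\frac{1}{\left(I{\left(z{\left(\left(-3\right) \left(-5\right),2 \right)} \right)} + w{\left(11 \right)}\right) \left(-371334\right)} = \frac{1}{\left(-21 - 728\right) \left(-371334\right)} = \frac{1}{-749} \left(- \frac{1}{371334}\right) = \left(- \frac{1}{749}\right) \left(- \frac{1}{371334}\right) = \frac{1}{278129166}$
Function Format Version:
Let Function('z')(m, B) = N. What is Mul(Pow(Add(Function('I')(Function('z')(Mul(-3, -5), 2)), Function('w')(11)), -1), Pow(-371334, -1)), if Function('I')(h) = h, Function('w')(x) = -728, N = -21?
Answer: Rational(1, 278129166) ≈ 3.5955e-9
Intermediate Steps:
Function('z')(m, B) = -21
Mul(Pow(Add(Function('I')(Function('z')(Mul(-3, -5), 2)), Function('w')(11)), -1), Pow(-371334, -1)) = Mul(Pow(Add(-21, -728), -1), Pow(-371334, -1)) = Mul(Pow(-749, -1), Rational(-1, 371334)) = Mul(Rational(-1, 749), Rational(-1, 371334)) = Rational(1, 278129166)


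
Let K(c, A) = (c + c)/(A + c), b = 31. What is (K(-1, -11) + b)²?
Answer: 34969/36 ≈ 971.36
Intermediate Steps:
K(c, A) = 2*c/(A + c) (K(c, A) = (2*c)/(A + c) = 2*c/(A + c))
(K(-1, -11) + b)² = (2*(-1)/(-11 - 1) + 31)² = (2*(-1)/(-12) + 31)² = (2*(-1)*(-1/12) + 31)² = (⅙ + 31)² = (187/6)² = 34969/36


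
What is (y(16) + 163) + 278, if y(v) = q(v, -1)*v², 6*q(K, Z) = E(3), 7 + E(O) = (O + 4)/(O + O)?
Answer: 1729/9 ≈ 192.11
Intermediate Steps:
E(O) = -7 + (4 + O)/(2*O) (E(O) = -7 + (O + 4)/(O + O) = -7 + (4 + O)/((2*O)) = -7 + (4 + O)*(1/(2*O)) = -7 + (4 + O)/(2*O))
q(K, Z) = -35/36 (q(K, Z) = (-13/2 + 2/3)/6 = (-13/2 + 2*(⅓))/6 = (-13/2 + ⅔)/6 = (⅙)*(-35/6) = -35/36)
y(v) = -35*v²/36
(y(16) + 163) + 278 = (-35/36*16² + 163) + 278 = (-35/36*256 + 163) + 278 = (-2240/9 + 163) + 278 = -773/9 + 278 = 1729/9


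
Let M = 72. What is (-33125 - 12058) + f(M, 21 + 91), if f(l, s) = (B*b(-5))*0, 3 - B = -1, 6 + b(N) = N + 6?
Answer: -45183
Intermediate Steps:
b(N) = N (b(N) = -6 + (N + 6) = -6 + (6 + N) = N)
B = 4 (B = 3 - 1*(-1) = 3 + 1 = 4)
f(l, s) = 0 (f(l, s) = (4*(-5))*0 = -20*0 = 0)
(-33125 - 12058) + f(M, 21 + 91) = (-33125 - 12058) + 0 = -45183 + 0 = -45183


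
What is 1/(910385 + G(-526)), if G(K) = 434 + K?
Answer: 1/910293 ≈ 1.0985e-6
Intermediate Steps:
1/(910385 + G(-526)) = 1/(910385 + (434 - 526)) = 1/(910385 - 92) = 1/910293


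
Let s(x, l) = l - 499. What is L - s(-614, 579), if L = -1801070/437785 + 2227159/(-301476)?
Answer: -2415305966987/26396334132 ≈ -91.502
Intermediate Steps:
L = -303599236427/26396334132 (L = -1801070*1/437785 + 2227159*(-1/301476) = -360214/87557 - 2227159/301476 = -303599236427/26396334132 ≈ -11.502)
s(x, l) = -499 + l
L - s(-614, 579) = -303599236427/26396334132 - (-499 + 579) = -303599236427/26396334132 - 1*80 = -303599236427/26396334132 - 80 = -2415305966987/26396334132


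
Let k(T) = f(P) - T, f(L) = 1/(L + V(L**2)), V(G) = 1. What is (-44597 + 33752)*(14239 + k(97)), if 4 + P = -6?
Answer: -153368785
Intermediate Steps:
P = -10 (P = -4 - 6 = -10)
f(L) = 1/(1 + L) (f(L) = 1/(L + 1) = 1/(1 + L))
k(T) = -1/9 - T (k(T) = 1/(1 - 10) - T = 1/(-9) - T = -1/9 - T)
(-44597 + 33752)*(14239 + k(97)) = (-44597 + 33752)*(14239 + (-1/9 - 1*97)) = -10845*(14239 + (-1/9 - 97)) = -10845*(14239 - 874/9) = -10845*127277/9 = -153368785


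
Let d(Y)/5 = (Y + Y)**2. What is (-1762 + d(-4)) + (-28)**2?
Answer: -658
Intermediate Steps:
d(Y) = 20*Y**2 (d(Y) = 5*(Y + Y)**2 = 5*(2*Y)**2 = 5*(4*Y**2) = 20*Y**2)
(-1762 + d(-4)) + (-28)**2 = (-1762 + 20*(-4)**2) + (-28)**2 = (-1762 + 20*16) + 784 = (-1762 + 320) + 784 = -1442 + 784 = -658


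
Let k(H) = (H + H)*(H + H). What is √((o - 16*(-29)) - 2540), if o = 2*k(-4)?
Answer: 2*I*√487 ≈ 44.136*I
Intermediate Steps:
k(H) = 4*H² (k(H) = (2*H)*(2*H) = 4*H²)
o = 128 (o = 2*(4*(-4)²) = 2*(4*16) = 2*64 = 128)
√((o - 16*(-29)) - 2540) = √((128 - 16*(-29)) - 2540) = √((128 + 464) - 2540) = √(592 - 2540) = √(-1948) = 2*I*√487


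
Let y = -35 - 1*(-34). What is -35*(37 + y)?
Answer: -1260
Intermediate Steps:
y = -1 (y = -35 + 34 = -1)
-35*(37 + y) = -35*(37 - 1) = -35*36 = -1260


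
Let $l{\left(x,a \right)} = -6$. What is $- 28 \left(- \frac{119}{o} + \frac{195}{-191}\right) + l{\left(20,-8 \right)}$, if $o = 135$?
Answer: $\frac{1218802}{25785} \approx 47.268$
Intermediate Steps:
$- 28 \left(- \frac{119}{o} + \frac{195}{-191}\right) + l{\left(20,-8 \right)} = - 28 \left(- \frac{119}{135} + \frac{195}{-191}\right) - 6 = - 28 \left(\left(-119\right) \frac{1}{135} + 195 \left(- \frac{1}{191}\right)\right) - 6 = - 28 \left(- \frac{119}{135} - \frac{195}{191}\right) - 6 = \left(-28\right) \left(- \frac{49054}{25785}\right) - 6 = \frac{1373512}{25785} - 6 = \frac{1218802}{25785}$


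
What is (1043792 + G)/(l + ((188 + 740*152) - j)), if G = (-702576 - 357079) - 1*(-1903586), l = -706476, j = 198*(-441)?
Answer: -629241/168830 ≈ -3.7271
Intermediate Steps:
j = -87318
G = 843931 (G = -1059655 + 1903586 = 843931)
(1043792 + G)/(l + ((188 + 740*152) - j)) = (1043792 + 843931)/(-706476 + ((188 + 740*152) - 1*(-87318))) = 1887723/(-706476 + ((188 + 112480) + 87318)) = 1887723/(-706476 + (112668 + 87318)) = 1887723/(-706476 + 199986) = 1887723/(-506490) = 1887723*(-1/506490) = -629241/168830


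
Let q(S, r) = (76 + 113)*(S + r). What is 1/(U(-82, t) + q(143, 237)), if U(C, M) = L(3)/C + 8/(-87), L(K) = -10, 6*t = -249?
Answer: 3567/256182047 ≈ 1.3924e-5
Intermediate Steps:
t = -83/2 (t = (1/6)*(-249) = -83/2 ≈ -41.500)
q(S, r) = 189*S + 189*r (q(S, r) = 189*(S + r) = 189*S + 189*r)
U(C, M) = -8/87 - 10/C (U(C, M) = -10/C + 8/(-87) = -10/C + 8*(-1/87) = -10/C - 8/87 = -8/87 - 10/C)
1/(U(-82, t) + q(143, 237)) = 1/((-8/87 - 10/(-82)) + (189*143 + 189*237)) = 1/((-8/87 - 10*(-1/82)) + (27027 + 44793)) = 1/((-8/87 + 5/41) + 71820) = 1/(107/3567 + 71820) = 1/(256182047/3567) = 3567/256182047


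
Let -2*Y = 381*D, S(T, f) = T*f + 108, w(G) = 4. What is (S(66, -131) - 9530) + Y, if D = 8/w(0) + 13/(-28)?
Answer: -1028191/56 ≈ -18361.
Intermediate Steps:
S(T, f) = 108 + T*f
D = 43/28 (D = 8/4 + 13/(-28) = 8*(¼) + 13*(-1/28) = 2 - 13/28 = 43/28 ≈ 1.5357)
Y = -16383/56 (Y = -381*43/(2*28) = -½*16383/28 = -16383/56 ≈ -292.55)
(S(66, -131) - 9530) + Y = ((108 + 66*(-131)) - 9530) - 16383/56 = ((108 - 8646) - 9530) - 16383/56 = (-8538 - 9530) - 16383/56 = -18068 - 16383/56 = -1028191/56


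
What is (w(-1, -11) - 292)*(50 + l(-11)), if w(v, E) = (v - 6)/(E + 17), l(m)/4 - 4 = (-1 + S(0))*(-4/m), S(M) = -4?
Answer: -568157/33 ≈ -17217.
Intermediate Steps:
l(m) = 16 + 80/m (l(m) = 16 + 4*((-1 - 4)*(-4/m)) = 16 + 4*(-(-20)/m) = 16 + 4*(20/m) = 16 + 80/m)
w(v, E) = (-6 + v)/(17 + E)
(w(-1, -11) - 292)*(50 + l(-11)) = ((-6 - 1)/(17 - 11) - 292)*(50 + (16 + 80/(-11))) = (-7/6 - 292)*(50 + (16 + 80*(-1/11))) = ((⅙)*(-7) - 292)*(50 + (16 - 80/11)) = (-7/6 - 292)*(50 + 96/11) = -1759/6*646/11 = -568157/33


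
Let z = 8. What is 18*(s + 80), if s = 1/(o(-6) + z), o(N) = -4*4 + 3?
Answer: 7182/5 ≈ 1436.4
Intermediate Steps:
o(N) = -13 (o(N) = -16 + 3 = -13)
s = -⅕ (s = 1/(-13 + 8) = 1/(-5) = -⅕ ≈ -0.20000)
18*(s + 80) = 18*(-⅕ + 80) = 18*(399/5) = 7182/5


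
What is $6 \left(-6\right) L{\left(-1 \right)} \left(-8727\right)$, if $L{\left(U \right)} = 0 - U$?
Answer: $314172$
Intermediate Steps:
$L{\left(U \right)} = - U$
$6 \left(-6\right) L{\left(-1 \right)} \left(-8727\right) = 6 \left(-6\right) \left(\left(-1\right) \left(-1\right)\right) \left(-8727\right) = \left(-36\right) 1 \left(-8727\right) = \left(-36\right) \left(-8727\right) = 314172$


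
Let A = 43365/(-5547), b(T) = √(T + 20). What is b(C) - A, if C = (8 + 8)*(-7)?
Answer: 14455/1849 + 2*I*√23 ≈ 7.8177 + 9.5917*I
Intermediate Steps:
C = -112 (C = 16*(-7) = -112)
b(T) = √(20 + T)
A = -14455/1849 (A = 43365*(-1/5547) = -14455/1849 ≈ -7.8177)
b(C) - A = √(20 - 112) - 1*(-14455/1849) = √(-92) + 14455/1849 = 2*I*√23 + 14455/1849 = 14455/1849 + 2*I*√23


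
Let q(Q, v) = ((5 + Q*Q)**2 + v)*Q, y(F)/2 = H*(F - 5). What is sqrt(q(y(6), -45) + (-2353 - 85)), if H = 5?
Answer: sqrt(107362) ≈ 327.66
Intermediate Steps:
y(F) = -50 + 10*F (y(F) = 2*(5*(F - 5)) = 2*(5*(-5 + F)) = 2*(-25 + 5*F) = -50 + 10*F)
q(Q, v) = Q*(v + (5 + Q**2)**2) (q(Q, v) = ((5 + Q**2)**2 + v)*Q = (v + (5 + Q**2)**2)*Q = Q*(v + (5 + Q**2)**2))
sqrt(q(y(6), -45) + (-2353 - 85)) = sqrt((-50 + 10*6)*(-45 + (5 + (-50 + 10*6)**2)**2) + (-2353 - 85)) = sqrt((-50 + 60)*(-45 + (5 + (-50 + 60)**2)**2) - 2438) = sqrt(10*(-45 + (5 + 10**2)**2) - 2438) = sqrt(10*(-45 + (5 + 100)**2) - 2438) = sqrt(10*(-45 + 105**2) - 2438) = sqrt(10*(-45 + 11025) - 2438) = sqrt(10*10980 - 2438) = sqrt(109800 - 2438) = sqrt(107362)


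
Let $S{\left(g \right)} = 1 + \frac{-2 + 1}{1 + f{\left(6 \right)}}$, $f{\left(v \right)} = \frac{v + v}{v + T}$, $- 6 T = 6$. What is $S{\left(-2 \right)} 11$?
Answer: $\frac{132}{17} \approx 7.7647$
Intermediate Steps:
$T = -1$ ($T = \left(- \frac{1}{6}\right) 6 = -1$)
$f{\left(v \right)} = \frac{2 v}{-1 + v}$ ($f{\left(v \right)} = \frac{v + v}{v - 1} = \frac{2 v}{-1 + v}$)
$S{\left(g \right)} = \frac{12}{17}$ ($S{\left(g \right)} = 1 + \frac{-2 + 1}{1 + 2 \cdot 6 \frac{1}{-1 + 6}} = 1 - \frac{1}{1 + 2 \cdot 6 \cdot \frac{1}{5}} = 1 - \frac{1}{1 + \frac{12}{5}} = 1 - \frac{1}{\frac{17}{5}} = 1 - \frac{5}{17} = \frac{12}{17}$)
$S{\left(-2 \right)} 11 = \frac{12}{17} \cdot 11 = \frac{132}{17}$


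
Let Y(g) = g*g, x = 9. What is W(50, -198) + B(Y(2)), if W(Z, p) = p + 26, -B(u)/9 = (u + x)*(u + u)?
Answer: -1108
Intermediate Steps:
Y(g) = g²
B(u) = -18*u*(9 + u) (B(u) = -9*(u + 9)*(u + u) = -9*(9 + u)*2*u = -18*u*(9 + u))
W(Z, p) = 26 + p
W(50, -198) + B(Y(2)) = (26 - 198) - 18*2²*(9 + 2²) = -172 - 18*4*(9 + 4) = -172 - 18*4*13 = -172 - 936 = -1108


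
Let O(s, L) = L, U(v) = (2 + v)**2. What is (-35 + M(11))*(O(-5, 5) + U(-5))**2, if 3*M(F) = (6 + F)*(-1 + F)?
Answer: 12740/3 ≈ 4246.7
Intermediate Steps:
M(F) = (-1 + F)*(6 + F)/3 (M(F) = ((6 + F)*(-1 + F))/3 = ((-1 + F)*(6 + F))/3 = (-1 + F)*(6 + F)/3)
(-35 + M(11))*(O(-5, 5) + U(-5))**2 = (-35 + (-2 + (1/3)*11**2 + (5/3)*11))*(5 + (2 - 5)**2)**2 = (-35 + (-2 + (1/3)*121 + 55/3))*(5 + (-3)**2)**2 = (-35 + (-2 + 121/3 + 55/3))*(5 + 9)**2 = (-35 + 170/3)*14**2 = (65/3)*196 = 12740/3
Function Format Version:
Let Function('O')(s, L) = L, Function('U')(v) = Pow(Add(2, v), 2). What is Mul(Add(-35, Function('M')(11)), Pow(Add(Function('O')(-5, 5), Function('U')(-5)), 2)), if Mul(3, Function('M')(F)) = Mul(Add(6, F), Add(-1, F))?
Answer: Rational(12740, 3) ≈ 4246.7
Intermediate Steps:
Function('M')(F) = Mul(Rational(1, 3), Add(-1, F), Add(6, F)) (Function('M')(F) = Mul(Rational(1, 3), Mul(Add(6, F), Add(-1, F))) = Mul(Rational(1, 3), Mul(Add(-1, F), Add(6, F))) = Mul(Rational(1, 3), Add(-1, F), Add(6, F)))
Mul(Add(-35, Function('M')(11)), Pow(Add(Function('O')(-5, 5), Function('U')(-5)), 2)) = Mul(Add(-35, Add(-2, Mul(Rational(1, 3), Pow(11, 2)), Mul(Rational(5, 3), 11))), Pow(Add(5, Pow(Add(2, -5), 2)), 2)) = Mul(Add(-35, Add(-2, Mul(Rational(1, 3), 121), Rational(55, 3))), Pow(Add(5, Pow(-3, 2)), 2)) = Mul(Add(-35, Add(-2, Rational(121, 3), Rational(55, 3))), Pow(Add(5, 9), 2)) = Mul(Add(-35, Rational(170, 3)), Pow(14, 2)) = Mul(Rational(65, 3), 196) = Rational(12740, 3)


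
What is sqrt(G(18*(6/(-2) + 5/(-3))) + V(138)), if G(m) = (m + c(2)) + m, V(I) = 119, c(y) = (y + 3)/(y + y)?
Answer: I*sqrt(191)/2 ≈ 6.9101*I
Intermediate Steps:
c(y) = (3 + y)/(2*y) (c(y) = (3 + y)/((2*y)) = (3 + y)*(1/(2*y)) = (3 + y)/(2*y))
G(m) = 5/4 + 2*m (G(m) = (m + (1/2)*(3 + 2)/2) + m = (m + (1/2)*(1/2)*5) + m = (m + 5/4) + m = (5/4 + m) + m = 5/4 + 2*m)
sqrt(G(18*(6/(-2) + 5/(-3))) + V(138)) = sqrt((5/4 + 2*(18*(6/(-2) + 5/(-3)))) + 119) = sqrt((5/4 + 2*(18*(6*(-1/2) + 5*(-1/3)))) + 119) = sqrt((5/4 + 2*(18*(-3 - 5/3))) + 119) = sqrt((5/4 + 2*(18*(-14/3))) + 119) = sqrt((5/4 + 2*(-84)) + 119) = sqrt((5/4 - 168) + 119) = sqrt(-667/4 + 119) = sqrt(-191/4) = I*sqrt(191)/2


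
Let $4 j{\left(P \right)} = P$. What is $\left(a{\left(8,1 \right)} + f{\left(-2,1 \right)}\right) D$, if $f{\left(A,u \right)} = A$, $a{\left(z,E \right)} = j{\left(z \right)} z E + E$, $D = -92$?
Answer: $-1380$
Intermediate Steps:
$j{\left(P \right)} = \frac{P}{4}$
$a{\left(z,E \right)} = E + \frac{E z^{2}}{4}$ ($a{\left(z,E \right)} = \frac{z}{4} z E + E = \frac{z^{2}}{4} E + E = \frac{E z^{2}}{4} + E = E + \frac{E z^{2}}{4}$)
$\left(a{\left(8,1 \right)} + f{\left(-2,1 \right)}\right) D = \left(\frac{1}{4} \cdot 1 \left(4 + 8^{2}\right) - 2\right) \left(-92\right) = \left(\frac{1}{4} \cdot 1 \left(4 + 64\right) - 2\right) \left(-92\right) = \left(\frac{1}{4} \cdot 1 \cdot 68 - 2\right) \left(-92\right) = \left(17 - 2\right) \left(-92\right) = 15 \left(-92\right) = -1380$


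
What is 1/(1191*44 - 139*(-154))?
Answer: 1/73810 ≈ 1.3548e-5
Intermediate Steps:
1/(1191*44 - 139*(-154)) = 1/(52404 + 21406) = 1/73810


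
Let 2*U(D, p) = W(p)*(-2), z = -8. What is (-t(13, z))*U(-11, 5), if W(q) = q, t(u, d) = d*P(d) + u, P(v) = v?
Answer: 385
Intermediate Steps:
t(u, d) = u + d**2 (t(u, d) = d*d + u = d**2 + u = u + d**2)
U(D, p) = -p (U(D, p) = (p*(-2))/2 = (-2*p)/2 = -p)
(-t(13, z))*U(-11, 5) = (-(13 + (-8)**2))*(-1*5) = -(13 + 64)*(-5) = -1*77*(-5) = -77*(-5) = 385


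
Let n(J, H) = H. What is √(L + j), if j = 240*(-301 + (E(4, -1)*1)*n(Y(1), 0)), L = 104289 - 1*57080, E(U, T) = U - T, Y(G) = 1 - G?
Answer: I*√25031 ≈ 158.21*I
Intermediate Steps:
L = 47209 (L = 104289 - 57080 = 47209)
j = -72240 (j = 240*(-301 + ((4 - 1*(-1))*1)*0) = 240*(-301 + ((4 + 1)*1)*0) = 240*(-301 + (5*1)*0) = 240*(-301 + 5*0) = 240*(-301 + 0) = 240*(-301) = -72240)
√(L + j) = √(47209 - 72240) = √(-25031) = I*√25031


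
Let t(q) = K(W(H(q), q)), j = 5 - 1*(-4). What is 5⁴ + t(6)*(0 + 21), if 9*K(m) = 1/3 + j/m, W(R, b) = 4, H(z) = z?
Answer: 22717/36 ≈ 631.03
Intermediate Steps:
j = 9 (j = 5 + 4 = 9)
K(m) = 1/27 + 1/m (K(m) = (1/3 + 9/m)/9 = (1*(⅓) + 9/m)/9 = (⅓ + 9/m)/9 = 1/27 + 1/m)
t(q) = 31/108 (t(q) = (1/27)*(27 + 4)/4 = (1/27)*(¼)*31 = 31/108)
5⁴ + t(6)*(0 + 21) = 5⁴ + 31*(0 + 21)/108 = 625 + (31/108)*21 = 625 + 217/36 = 22717/36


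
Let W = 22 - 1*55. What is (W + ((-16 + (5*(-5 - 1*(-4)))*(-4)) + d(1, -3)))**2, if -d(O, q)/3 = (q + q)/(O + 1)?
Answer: 400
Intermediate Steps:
d(O, q) = -6*q/(1 + O) (d(O, q) = -3*(q + q)/(O + 1) = -3*2*q/(1 + O) = -6*q/(1 + O))
W = -33 (W = 22 - 55 = -33)
(W + ((-16 + (5*(-5 - 1*(-4)))*(-4)) + d(1, -3)))**2 = (-33 + ((-16 + (5*(-5 - 1*(-4)))*(-4)) - 6*(-3)/(1 + 1)))**2 = (-33 + ((-16 + (5*(-5 + 4))*(-4)) - 6*(-3)/2))**2 = (-33 + ((-16 + (5*(-1))*(-4)) - 6*(-3)*1/2))**2 = (-33 + ((-16 - 5*(-4)) + 9))**2 = (-33 + ((-16 + 20) + 9))**2 = (-33 + (4 + 9))**2 = (-33 + 13)**2 = (-20)**2 = 400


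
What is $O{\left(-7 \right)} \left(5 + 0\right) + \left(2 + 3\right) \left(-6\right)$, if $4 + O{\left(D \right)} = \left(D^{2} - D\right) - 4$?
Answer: $210$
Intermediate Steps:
$O{\left(D \right)} = -8 + D^{2} - D$ ($O{\left(D \right)} = -4 - \left(4 + D - D^{2}\right) = -8 + D^{2} - D$)
$O{\left(-7 \right)} \left(5 + 0\right) + \left(2 + 3\right) \left(-6\right) = \left(-8 + \left(-7\right)^{2} - -7\right) \left(5 + 0\right) + \left(2 + 3\right) \left(-6\right) = \left(-8 + 49 + 7\right) 5 + 5 \left(-6\right) = 48 \cdot 5 - 30 = 240 - 30 = 210$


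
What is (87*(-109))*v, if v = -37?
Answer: 350871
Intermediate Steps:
(87*(-109))*v = (87*(-109))*(-37) = -9483*(-37) = 350871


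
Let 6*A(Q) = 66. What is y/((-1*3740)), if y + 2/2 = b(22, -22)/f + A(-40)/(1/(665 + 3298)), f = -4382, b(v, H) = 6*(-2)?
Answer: -47755039/4097170 ≈ -11.656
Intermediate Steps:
A(Q) = 11 (A(Q) = (⅙)*66 = 11)
b(v, H) = -12
y = 95510078/2191 (y = -1 + (-12/(-4382) + 11/(1/(665 + 3298))) = -1 + (-12*(-1/4382) + 11/(1/3963)) = -1 + (6/2191 + 11/(1/3963)) = -1 + (6/2191 + 11*3963) = -1 + (6/2191 + 43593) = -1 + 95512269/2191 = 95510078/2191 ≈ 43592.)
y/((-1*3740)) = 95510078/(2191*((-1*3740))) = (95510078/2191)/(-3740) = (95510078/2191)*(-1/3740) = -47755039/4097170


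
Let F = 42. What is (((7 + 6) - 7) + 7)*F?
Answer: 546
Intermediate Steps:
(((7 + 6) - 7) + 7)*F = (((7 + 6) - 7) + 7)*42 = ((13 - 7) + 7)*42 = (6 + 7)*42 = 13*42 = 546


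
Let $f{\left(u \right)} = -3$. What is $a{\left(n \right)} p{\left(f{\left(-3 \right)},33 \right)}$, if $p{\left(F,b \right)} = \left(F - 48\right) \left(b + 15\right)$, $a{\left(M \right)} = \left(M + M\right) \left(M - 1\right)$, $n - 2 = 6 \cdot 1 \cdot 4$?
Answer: $-3182400$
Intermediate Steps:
$n = 26$ ($n = 2 + 6 \cdot 1 \cdot 4 = 2 + 6 \cdot 4 = 2 + 24 = 26$)
$a{\left(M \right)} = 2 M \left(-1 + M\right)$
$p{\left(F,b \right)} = \left(-48 + F\right) \left(15 + b\right)$
$a{\left(n \right)} p{\left(f{\left(-3 \right)},33 \right)} = 2 \cdot 26 \left(-1 + 26\right) \left(-720 - 1584 + 15 \left(-3\right) - 99\right) = 2 \cdot 26 \cdot 25 \left(-720 - 1584 - 45 - 99\right) = 1300 \left(-2448\right) = -3182400$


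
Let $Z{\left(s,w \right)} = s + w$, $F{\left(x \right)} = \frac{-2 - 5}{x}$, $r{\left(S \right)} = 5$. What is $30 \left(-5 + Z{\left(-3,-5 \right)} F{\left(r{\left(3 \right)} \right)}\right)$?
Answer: $186$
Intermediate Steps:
$F{\left(x \right)} = - \frac{7}{x}$ ($F{\left(x \right)} = \frac{-2 - 5}{x} = - \frac{7}{x}$)
$30 \left(-5 + Z{\left(-3,-5 \right)} F{\left(r{\left(3 \right)} \right)}\right) = 30 \left(-5 + \left(-3 - 5\right) \left(- \frac{7}{5}\right)\right) = 30 \left(-5 - 8 \left(\left(-7\right) \frac{1}{5}\right)\right) = 30 \left(-5 - - \frac{56}{5}\right) = 30 \left(-5 + \frac{56}{5}\right) = 30 \cdot \frac{31}{5} = 186$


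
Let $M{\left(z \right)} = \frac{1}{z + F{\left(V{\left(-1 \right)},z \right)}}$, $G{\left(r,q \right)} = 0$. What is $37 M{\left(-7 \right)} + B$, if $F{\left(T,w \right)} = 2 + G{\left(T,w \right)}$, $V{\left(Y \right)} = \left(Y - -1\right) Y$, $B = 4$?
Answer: $- \frac{17}{5} \approx -3.4$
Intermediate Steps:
$V{\left(Y \right)} = Y \left(1 + Y\right)$ ($V{\left(Y \right)} = \left(Y + 1\right) Y = \left(1 + Y\right) Y = Y \left(1 + Y\right)$)
$F{\left(T,w \right)} = 2$ ($F{\left(T,w \right)} = 2 + 0 = 2$)
$M{\left(z \right)} = \frac{1}{2 + z}$ ($M{\left(z \right)} = \frac{1}{z + 2} = \frac{1}{2 + z}$)
$37 M{\left(-7 \right)} + B = \frac{37}{2 - 7} + 4 = \frac{37}{-5} + 4 = 37 \left(- \frac{1}{5}\right) + 4 = - \frac{37}{5} + 4 = - \frac{17}{5}$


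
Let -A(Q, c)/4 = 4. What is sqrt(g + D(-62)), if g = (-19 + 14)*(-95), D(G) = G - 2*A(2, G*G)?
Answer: sqrt(445) ≈ 21.095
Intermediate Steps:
A(Q, c) = -16 (A(Q, c) = -4*4 = -16)
D(G) = 32 + G (D(G) = G - 2*(-16) = G + 32 = 32 + G)
g = 475 (g = -5*(-95) = 475)
sqrt(g + D(-62)) = sqrt(475 + (32 - 62)) = sqrt(475 - 30) = sqrt(445)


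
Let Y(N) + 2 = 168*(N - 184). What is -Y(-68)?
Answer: 42338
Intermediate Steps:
Y(N) = -30914 + 168*N (Y(N) = -2 + 168*(N - 184) = -2 + 168*(-184 + N) = -2 + (-30912 + 168*N) = -30914 + 168*N)
-Y(-68) = -(-30914 + 168*(-68)) = -(-30914 - 11424) = -1*(-42338) = 42338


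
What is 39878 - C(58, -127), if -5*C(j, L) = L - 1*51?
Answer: 199212/5 ≈ 39842.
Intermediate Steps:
C(j, L) = 51/5 - L/5 (C(j, L) = -(L - 1*51)/5 = -(L - 51)/5 = -(-51 + L)/5 = 51/5 - L/5)
39878 - C(58, -127) = 39878 - (51/5 - ⅕*(-127)) = 39878 - (51/5 + 127/5) = 39878 - 1*178/5 = 39878 - 178/5 = 199212/5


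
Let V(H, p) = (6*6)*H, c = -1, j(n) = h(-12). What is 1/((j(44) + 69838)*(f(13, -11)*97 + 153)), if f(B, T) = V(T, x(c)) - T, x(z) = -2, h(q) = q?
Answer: -1/2596968592 ≈ -3.8506e-10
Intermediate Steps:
j(n) = -12
V(H, p) = 36*H
f(B, T) = 35*T (f(B, T) = 36*T - T = 35*T)
1/((j(44) + 69838)*(f(13, -11)*97 + 153)) = 1/((-12 + 69838)*((35*(-11))*97 + 153)) = 1/(69826*(-385*97 + 153)) = 1/(69826*(-37345 + 153)) = (1/69826)/(-37192) = (1/69826)*(-1/37192) = -1/2596968592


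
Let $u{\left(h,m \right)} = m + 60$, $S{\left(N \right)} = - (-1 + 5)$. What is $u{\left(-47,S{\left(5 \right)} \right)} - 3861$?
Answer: $-3805$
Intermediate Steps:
$S{\left(N \right)} = -4$ ($S{\left(N \right)} = \left(-1\right) 4 = -4$)
$u{\left(h,m \right)} = 60 + m$
$u{\left(-47,S{\left(5 \right)} \right)} - 3861 = \left(60 - 4\right) - 3861 = 56 - 3861 = -3805$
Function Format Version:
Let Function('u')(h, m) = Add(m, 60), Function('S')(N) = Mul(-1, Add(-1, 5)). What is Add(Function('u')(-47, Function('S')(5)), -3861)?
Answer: -3805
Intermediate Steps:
Function('S')(N) = -4 (Function('S')(N) = Mul(-1, 4) = -4)
Function('u')(h, m) = Add(60, m)
Add(Function('u')(-47, Function('S')(5)), -3861) = Add(Add(60, -4), -3861) = Add(56, -3861) = -3805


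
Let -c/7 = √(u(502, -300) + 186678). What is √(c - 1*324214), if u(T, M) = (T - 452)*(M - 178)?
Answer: √(-324214 - 49*√3322) ≈ 571.87*I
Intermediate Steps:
u(T, M) = (-452 + T)*(-178 + M)
c = -49*√3322 (c = -7*√((80456 - 452*(-300) - 178*502 - 300*502) + 186678) = -7*√((80456 + 135600 - 89356 - 150600) + 186678) = -7*√(-23900 + 186678) = -49*√3322 ≈ -2824.2)
√(c - 1*324214) = √(-49*√3322 - 1*324214) = √(-49*√3322 - 324214) = √(-324214 - 49*√3322)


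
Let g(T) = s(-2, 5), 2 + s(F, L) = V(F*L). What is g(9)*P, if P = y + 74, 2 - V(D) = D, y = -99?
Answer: -250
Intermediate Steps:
V(D) = 2 - D
P = -25 (P = -99 + 74 = -25)
s(F, L) = -F*L (s(F, L) = -2 + (2 - F*L) = -F*L)
g(T) = 10 (g(T) = -1*(-2)*5 = 10)
g(9)*P = 10*(-25) = -250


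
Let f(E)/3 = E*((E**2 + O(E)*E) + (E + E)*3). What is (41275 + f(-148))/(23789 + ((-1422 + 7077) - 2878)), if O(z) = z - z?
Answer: -9289829/26566 ≈ -349.69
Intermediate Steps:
O(z) = 0
f(E) = 3*E*(E**2 + 6*E) (f(E) = 3*(E*((E**2 + 0*E) + (E + E)*3)) = 3*(E*((E**2 + 0) + (2*E)*3)) = 3*(E*(E**2 + 6*E)) = 3*E*(E**2 + 6*E))
(41275 + f(-148))/(23789 + ((-1422 + 7077) - 2878)) = (41275 + 3*(-148)**2*(6 - 148))/(23789 + ((-1422 + 7077) - 2878)) = (41275 + 3*21904*(-142))/(23789 + (5655 - 2878)) = (41275 - 9331104)/(23789 + 2777) = -9289829/26566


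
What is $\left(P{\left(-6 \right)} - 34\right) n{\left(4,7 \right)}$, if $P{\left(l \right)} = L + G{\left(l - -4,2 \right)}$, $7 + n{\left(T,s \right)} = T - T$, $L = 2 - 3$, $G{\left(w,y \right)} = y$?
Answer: $231$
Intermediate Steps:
$L = -1$ ($L = 2 - 3 = -1$)
$n{\left(T,s \right)} = -7$ ($n{\left(T,s \right)} = -7 + \left(T - T\right) = -7 + 0 = -7$)
$P{\left(l \right)} = 1$ ($P{\left(l \right)} = -1 + 2 = 1$)
$\left(P{\left(-6 \right)} - 34\right) n{\left(4,7 \right)} = \left(1 - 34\right) \left(-7\right) = \left(-33\right) \left(-7\right) = 231$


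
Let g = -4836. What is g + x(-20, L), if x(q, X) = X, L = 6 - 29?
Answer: -4859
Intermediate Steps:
L = -23
g + x(-20, L) = -4836 - 23 = -4859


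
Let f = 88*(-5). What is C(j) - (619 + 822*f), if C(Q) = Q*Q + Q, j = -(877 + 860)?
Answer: 3376493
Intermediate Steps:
f = -440
j = -1737 (j = -1*1737 = -1737)
C(Q) = Q + Q² (C(Q) = Q² + Q = Q + Q²)
C(j) - (619 + 822*f) = -1737*(1 - 1737) - (619 + 822*(-440)) = -1737*(-1736) - (619 - 361680) = 3015432 - 1*(-361061) = 3015432 + 361061 = 3376493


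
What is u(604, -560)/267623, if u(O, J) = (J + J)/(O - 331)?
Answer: -160/10437297 ≈ -1.5330e-5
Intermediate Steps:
u(O, J) = 2*J/(-331 + O) (u(O, J) = (2*J)/(-331 + O) = 2*J/(-331 + O))
u(604, -560)/267623 = (2*(-560)/(-331 + 604))/267623 = (2*(-560)/273)*(1/267623) = (2*(-560)*(1/273))*(1/267623) = -160/39*1/267623 = -160/10437297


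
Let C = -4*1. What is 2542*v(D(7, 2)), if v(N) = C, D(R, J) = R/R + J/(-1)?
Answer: -10168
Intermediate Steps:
C = -4
D(R, J) = 1 - J (D(R, J) = 1 + J*(-1) = 1 - J)
v(N) = -4
2542*v(D(7, 2)) = 2542*(-4) = -10168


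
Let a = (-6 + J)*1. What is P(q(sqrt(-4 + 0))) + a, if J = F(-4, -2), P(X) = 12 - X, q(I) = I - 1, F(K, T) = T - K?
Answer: 9 - 2*I ≈ 9.0 - 2.0*I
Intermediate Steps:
q(I) = -1 + I
J = 2 (J = -2 - 1*(-4) = -2 + 4 = 2)
a = -4 (a = (-6 + 2)*1 = -4*1 = -4)
P(q(sqrt(-4 + 0))) + a = (12 - (-1 + sqrt(-4 + 0))) - 4 = (12 - (-1 + sqrt(-4))) - 4 = (12 - (-1 + 2*I)) - 4 = (12 + (1 - 2*I)) - 4 = (13 - 2*I) - 4 = 9 - 2*I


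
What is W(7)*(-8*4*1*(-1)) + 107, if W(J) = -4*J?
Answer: -789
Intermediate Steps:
W(7)*(-8*4*1*(-1)) + 107 = (-4*7)*(-8*4*1*(-1)) + 107 = -(-224)*4*(-1) + 107 = -(-224)*(-4) + 107 = -28*32 + 107 = -896 + 107 = -789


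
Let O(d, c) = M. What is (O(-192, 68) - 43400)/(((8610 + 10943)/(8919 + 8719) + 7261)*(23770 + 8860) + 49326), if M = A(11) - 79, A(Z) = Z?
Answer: -383344292/2090208199359 ≈ -0.00018340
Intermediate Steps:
M = -68 (M = 11 - 79 = -68)
O(d, c) = -68
(O(-192, 68) - 43400)/(((8610 + 10943)/(8919 + 8719) + 7261)*(23770 + 8860) + 49326) = (-68 - 43400)/(((8610 + 10943)/(8919 + 8719) + 7261)*(23770 + 8860) + 49326) = -43468/((19553/17638 + 7261)*32630 + 49326) = -43468/((128089071/17638)*32630 + 49326) = -43468/(2089773193365/8819 + 49326) = -43468/2090208199359/8819 = -43468*8819/2090208199359 = -383344292/2090208199359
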